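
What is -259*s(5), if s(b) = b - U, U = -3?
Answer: -2072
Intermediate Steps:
s(b) = 3 + b (s(b) = b - 1*(-3) = b + 3 = 3 + b)
-259*s(5) = -259*(3 + 5) = -259*8 = -2072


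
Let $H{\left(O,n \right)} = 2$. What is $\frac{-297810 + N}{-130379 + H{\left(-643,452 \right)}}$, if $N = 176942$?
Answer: $\frac{120868}{130377} \approx 0.92706$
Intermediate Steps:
$\frac{-297810 + N}{-130379 + H{\left(-643,452 \right)}} = \frac{-297810 + 176942}{-130379 + 2} = - \frac{120868}{-130377} = \left(-120868\right) \left(- \frac{1}{130377}\right) = \frac{120868}{130377}$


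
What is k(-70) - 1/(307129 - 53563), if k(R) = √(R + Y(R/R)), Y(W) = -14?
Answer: -1/253566 + 2*I*√21 ≈ -3.9437e-6 + 9.1651*I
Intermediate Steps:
k(R) = √(-14 + R) (k(R) = √(R - 14) = √(-14 + R))
k(-70) - 1/(307129 - 53563) = √(-14 - 70) - 1/(307129 - 53563) = √(-84) - 1/253566 = 2*I*√21 - 1*1/253566 = 2*I*√21 - 1/253566 = -1/253566 + 2*I*√21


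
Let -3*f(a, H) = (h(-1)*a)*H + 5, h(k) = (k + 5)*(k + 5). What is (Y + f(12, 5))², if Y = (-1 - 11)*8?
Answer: 1570009/9 ≈ 1.7445e+5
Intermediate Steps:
h(k) = (5 + k)² (h(k) = (5 + k)*(5 + k) = (5 + k)²)
Y = -96 (Y = -12*8 = -96)
f(a, H) = -5/3 - 16*H*a/3 (f(a, H) = -(((5 - 1)²*a)*H + 5)/3 = -((4²*a)*H + 5)/3 = -((16*a)*H + 5)/3 = -(16*H*a + 5)/3 = -(5 + 16*H*a)/3 = -5/3 - 16*H*a/3)
(Y + f(12, 5))² = (-96 + (-5/3 - 16/3*5*12))² = (-96 + (-5/3 - 320))² = (-96 - 965/3)² = (-1253/3)² = 1570009/9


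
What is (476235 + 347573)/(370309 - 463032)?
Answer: -823808/92723 ≈ -8.8846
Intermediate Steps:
(476235 + 347573)/(370309 - 463032) = 823808/(-92723) = 823808*(-1/92723) = -823808/92723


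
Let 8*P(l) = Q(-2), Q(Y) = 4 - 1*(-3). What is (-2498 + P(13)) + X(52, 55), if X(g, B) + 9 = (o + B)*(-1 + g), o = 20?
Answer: 10551/8 ≈ 1318.9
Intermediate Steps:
Q(Y) = 7 (Q(Y) = 4 + 3 = 7)
P(l) = 7/8 (P(l) = (1/8)*7 = 7/8)
X(g, B) = -9 + (-1 + g)*(20 + B) (X(g, B) = -9 + (20 + B)*(-1 + g) = -9 + (-1 + g)*(20 + B))
(-2498 + P(13)) + X(52, 55) = (-2498 + 7/8) + (-29 - 1*55 + 20*52 + 55*52) = -19977/8 + (-29 - 55 + 1040 + 2860) = -19977/8 + 3816 = 10551/8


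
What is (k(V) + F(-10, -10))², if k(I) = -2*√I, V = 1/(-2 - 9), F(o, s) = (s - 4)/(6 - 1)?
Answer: 2056/275 + 56*I*√11/55 ≈ 7.4764 + 3.3769*I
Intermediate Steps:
F(o, s) = -⅘ + s/5 (F(o, s) = (-4 + s)/5 = (-4 + s)*(⅕) = -⅘ + s/5)
V = -1/11 (V = 1/(-11) = -1/11 ≈ -0.090909)
(k(V) + F(-10, -10))² = (-2*I*√11/11 + (-⅘ + (⅕)*(-10)))² = (-2*I*√11/11 + (-⅘ - 2))² = (-2*I*√11/11 - 14/5)² = (-14/5 - 2*I*√11/11)²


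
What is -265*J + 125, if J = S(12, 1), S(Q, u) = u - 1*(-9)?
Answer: -2525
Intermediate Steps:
S(Q, u) = 9 + u (S(Q, u) = u + 9 = 9 + u)
J = 10 (J = 9 + 1 = 10)
-265*J + 125 = -265*10 + 125 = -2650 + 125 = -2525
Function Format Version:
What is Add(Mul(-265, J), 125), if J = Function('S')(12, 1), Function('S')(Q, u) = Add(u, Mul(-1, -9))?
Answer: -2525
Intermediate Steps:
Function('S')(Q, u) = Add(9, u) (Function('S')(Q, u) = Add(u, 9) = Add(9, u))
J = 10 (J = Add(9, 1) = 10)
Add(Mul(-265, J), 125) = Add(Mul(-265, 10), 125) = Add(-2650, 125) = -2525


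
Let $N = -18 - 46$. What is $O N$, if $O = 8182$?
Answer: $-523648$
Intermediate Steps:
$N = -64$
$O N = 8182 \left(-64\right) = -523648$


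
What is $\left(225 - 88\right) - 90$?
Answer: $47$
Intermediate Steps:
$\left(225 - 88\right) - 90 = 137 - 90 = 47$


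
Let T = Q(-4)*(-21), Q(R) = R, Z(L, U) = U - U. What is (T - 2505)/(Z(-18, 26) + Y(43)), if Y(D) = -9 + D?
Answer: -2421/34 ≈ -71.206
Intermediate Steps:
Z(L, U) = 0
T = 84 (T = -4*(-21) = 84)
(T - 2505)/(Z(-18, 26) + Y(43)) = (84 - 2505)/(0 + (-9 + 43)) = -2421/(0 + 34) = -2421/34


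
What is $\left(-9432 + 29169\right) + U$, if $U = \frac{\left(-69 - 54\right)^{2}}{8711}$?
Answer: $\frac{171944136}{8711} \approx 19739.0$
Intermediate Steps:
$U = \frac{15129}{8711}$ ($U = \left(-123\right)^{2} \cdot \frac{1}{8711} = 15129 \cdot \frac{1}{8711} = \frac{15129}{8711} \approx 1.7368$)
$\left(-9432 + 29169\right) + U = \left(-9432 + 29169\right) + \frac{15129}{8711} = 19737 + \frac{15129}{8711} = \frac{171944136}{8711}$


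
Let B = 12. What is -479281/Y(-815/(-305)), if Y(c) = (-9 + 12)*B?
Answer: -479281/36 ≈ -13313.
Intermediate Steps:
Y(c) = 36 (Y(c) = (-9 + 12)*12 = 3*12 = 36)
-479281/Y(-815/(-305)) = -479281/36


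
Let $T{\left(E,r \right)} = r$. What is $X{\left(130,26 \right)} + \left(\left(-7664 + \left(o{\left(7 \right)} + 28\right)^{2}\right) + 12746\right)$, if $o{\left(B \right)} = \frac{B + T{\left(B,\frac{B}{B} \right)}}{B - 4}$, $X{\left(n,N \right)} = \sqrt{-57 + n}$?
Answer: $\frac{54202}{9} + \sqrt{73} \approx 6031.0$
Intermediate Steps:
$o{\left(B \right)} = \frac{1 + B}{-4 + B}$ ($o{\left(B \right)} = \frac{B + \frac{B}{B}}{B - 4} = \frac{B + 1}{-4 + B} = \frac{1 + B}{-4 + B}$)
$X{\left(130,26 \right)} + \left(\left(-7664 + \left(o{\left(7 \right)} + 28\right)^{2}\right) + 12746\right) = \sqrt{-57 + 130} + \left(\left(-7664 + \left(\frac{1 + 7}{-4 + 7} + 28\right)^{2}\right) + 12746\right) = \sqrt{73} + \left(\left(-7664 + \left(\frac{1}{3} \cdot 8 + 28\right)^{2}\right) + 12746\right) = \sqrt{73} + \left(\left(-7664 + \left(\frac{8}{3} + 28\right)^{2}\right) + 12746\right) = \sqrt{73} + \left(\left(-7664 + \left(\frac{92}{3}\right)^{2}\right) + 12746\right) = \sqrt{73} + \left(\left(-7664 + \frac{8464}{9}\right) + 12746\right) = \sqrt{73} + \left(- \frac{60512}{9} + 12746\right) = \sqrt{73} + \frac{54202}{9} = \frac{54202}{9} + \sqrt{73}$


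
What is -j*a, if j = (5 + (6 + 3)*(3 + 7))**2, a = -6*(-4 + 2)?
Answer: -108300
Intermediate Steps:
a = 12 (a = -6*(-2) = 12)
j = 9025 (j = (5 + 9*10)**2 = (5 + 90)**2 = 95**2 = 9025)
-j*a = -9025*12 = -1*108300 = -108300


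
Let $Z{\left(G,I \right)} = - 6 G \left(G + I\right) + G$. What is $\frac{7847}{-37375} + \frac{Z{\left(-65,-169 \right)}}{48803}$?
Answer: $- \frac{3796229016}{1824012125} \approx -2.0813$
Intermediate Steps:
$Z{\left(G,I \right)} = G - 6 G \left(G + I\right)$ ($Z{\left(G,I \right)} = - 6 G \left(G + I\right) + G = G - 6 G \left(G + I\right)$)
$\frac{7847}{-37375} + \frac{Z{\left(-65,-169 \right)}}{48803} = \frac{7847}{-37375} + \frac{\left(-65\right) \left(1 - -390 - -1014\right)}{48803} = 7847 \left(- \frac{1}{37375}\right) + - 65 \left(1 + 390 + 1014\right) \frac{1}{48803} = - \frac{7847}{37375} + \left(-65\right) 1405 \cdot \frac{1}{48803} = - \frac{7847}{37375} - \frac{91325}{48803} = - \frac{3796229016}{1824012125}$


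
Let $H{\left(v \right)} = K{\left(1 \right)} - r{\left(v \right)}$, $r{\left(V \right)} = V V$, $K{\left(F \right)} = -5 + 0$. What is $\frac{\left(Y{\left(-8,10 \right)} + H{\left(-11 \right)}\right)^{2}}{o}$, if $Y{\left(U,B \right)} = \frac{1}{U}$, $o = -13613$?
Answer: $- \frac{1018081}{871232} \approx -1.1686$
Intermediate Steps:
$K{\left(F \right)} = -5$
$r{\left(V \right)} = V^{2}$
$H{\left(v \right)} = -5 - v^{2}$
$\frac{\left(Y{\left(-8,10 \right)} + H{\left(-11 \right)}\right)^{2}}{o} = \frac{\left(\frac{1}{-8} - 126\right)^{2}}{-13613} = \left(- \frac{1}{8} - 126\right)^{2} \left(- \frac{1}{13613}\right) = \left(- \frac{1009}{8}\right)^{2} \left(- \frac{1}{13613}\right) = \frac{1018081}{64} \left(- \frac{1}{13613}\right) = - \frac{1018081}{871232}$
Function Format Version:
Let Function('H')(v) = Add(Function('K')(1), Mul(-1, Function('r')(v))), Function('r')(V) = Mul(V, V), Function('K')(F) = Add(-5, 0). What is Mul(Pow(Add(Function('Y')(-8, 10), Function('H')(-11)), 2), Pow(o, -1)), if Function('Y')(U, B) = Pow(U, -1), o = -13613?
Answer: Rational(-1018081, 871232) ≈ -1.1686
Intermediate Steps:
Function('K')(F) = -5
Function('r')(V) = Pow(V, 2)
Function('H')(v) = Add(-5, Mul(-1, Pow(v, 2)))
Mul(Pow(Add(Function('Y')(-8, 10), Function('H')(-11)), 2), Pow(o, -1)) = Mul(Pow(Add(Pow(-8, -1), Add(-5, Mul(-1, Pow(-11, 2)))), 2), Pow(-13613, -1)) = Mul(Pow(Add(Rational(-1, 8), Add(-5, Mul(-1, 121))), 2), Rational(-1, 13613)) = Mul(Pow(Add(Rational(-1, 8), Add(-5, -121)), 2), Rational(-1, 13613)) = Mul(Pow(Add(Rational(-1, 8), -126), 2), Rational(-1, 13613)) = Mul(Pow(Rational(-1009, 8), 2), Rational(-1, 13613)) = Mul(Rational(1018081, 64), Rational(-1, 13613)) = Rational(-1018081, 871232)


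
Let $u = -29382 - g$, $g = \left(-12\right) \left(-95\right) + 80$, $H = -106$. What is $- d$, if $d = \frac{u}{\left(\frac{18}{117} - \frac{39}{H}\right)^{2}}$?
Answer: $\frac{58109648168}{516961} \approx 1.1241 \cdot 10^{5}$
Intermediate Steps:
$g = 1220$ ($g = 1140 + 80 = 1220$)
$u = -30602$ ($u = -29382 - 1220 = -30602$)
$d = - \frac{58109648168}{516961}$ ($d = - \frac{30602}{\left(\frac{18}{117} - \frac{39}{-106}\right)^{2}} = - \frac{30602}{\left(18 \cdot \frac{1}{117} - - \frac{39}{106}\right)^{2}} = - \frac{30602}{\left(\frac{2}{13} + \frac{39}{106}\right)^{2}} = - \frac{30602}{\left(\frac{719}{1378}\right)^{2}} = - \frac{30602}{\frac{516961}{1898884}} = \left(-30602\right) \frac{1898884}{516961} = - \frac{58109648168}{516961} \approx -1.1241 \cdot 10^{5}$)
$- d = \left(-1\right) \left(- \frac{58109648168}{516961}\right) = \frac{58109648168}{516961}$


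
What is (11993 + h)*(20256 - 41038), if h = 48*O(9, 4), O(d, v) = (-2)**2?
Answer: -253228670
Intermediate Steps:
O(d, v) = 4
h = 192 (h = 48*4 = 192)
(11993 + h)*(20256 - 41038) = (11993 + 192)*(20256 - 41038) = 12185*(-20782) = -253228670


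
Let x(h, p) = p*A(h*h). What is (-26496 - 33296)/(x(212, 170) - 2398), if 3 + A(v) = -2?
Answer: 3737/203 ≈ 18.409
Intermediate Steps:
A(v) = -5 (A(v) = -3 - 2 = -5)
x(h, p) = -5*p (x(h, p) = p*(-5) = -5*p)
(-26496 - 33296)/(x(212, 170) - 2398) = (-26496 - 33296)/(-5*170 - 2398) = -59792/(-850 - 2398) = -59792/(-3248) = -59792*(-1/3248) = 3737/203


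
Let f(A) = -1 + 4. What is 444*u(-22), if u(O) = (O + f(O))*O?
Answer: 185592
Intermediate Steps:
f(A) = 3
u(O) = O*(3 + O) (u(O) = (O + 3)*O = (3 + O)*O = O*(3 + O))
444*u(-22) = 444*(-22*(3 - 22)) = 444*(-22*(-19)) = 444*418 = 185592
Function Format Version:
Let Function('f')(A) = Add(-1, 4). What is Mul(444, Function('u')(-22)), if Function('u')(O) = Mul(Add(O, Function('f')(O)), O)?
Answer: 185592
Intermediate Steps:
Function('f')(A) = 3
Function('u')(O) = Mul(O, Add(3, O)) (Function('u')(O) = Mul(Add(O, 3), O) = Mul(Add(3, O), O) = Mul(O, Add(3, O)))
Mul(444, Function('u')(-22)) = Mul(444, Mul(-22, Add(3, -22))) = Mul(444, Mul(-22, -19)) = Mul(444, 418) = 185592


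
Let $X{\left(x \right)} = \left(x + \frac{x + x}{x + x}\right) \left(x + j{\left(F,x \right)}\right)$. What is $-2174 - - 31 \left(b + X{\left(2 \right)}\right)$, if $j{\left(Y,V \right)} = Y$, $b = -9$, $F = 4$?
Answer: $-1895$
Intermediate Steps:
$X{\left(x \right)} = \left(1 + x\right) \left(4 + x\right)$ ($X{\left(x \right)} = \left(x + \frac{x + x}{x + x}\right) \left(x + 4\right) = \left(x + \frac{2 x}{2 x}\right) \left(4 + x\right) = \left(x + 2 x \frac{1}{2 x}\right) \left(4 + x\right) = \left(x + 1\right) \left(4 + x\right) = \left(1 + x\right) \left(4 + x\right)$)
$-2174 - - 31 \left(b + X{\left(2 \right)}\right) = -2174 - - 31 \left(-9 + \left(4 + 2^{2} + 5 \cdot 2\right)\right) = -2174 - - 31 \left(-9 + \left(4 + 4 + 10\right)\right) = -2174 - - 31 \left(-9 + 18\right) = -2174 - \left(-31\right) 9 = -2174 - -279 = -2174 + 279 = -1895$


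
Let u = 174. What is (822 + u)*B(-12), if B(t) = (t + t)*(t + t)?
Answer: 573696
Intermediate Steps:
B(t) = 4*t² (B(t) = (2*t)*(2*t) = 4*t²)
(822 + u)*B(-12) = (822 + 174)*(4*(-12)²) = 996*(4*144) = 996*576 = 573696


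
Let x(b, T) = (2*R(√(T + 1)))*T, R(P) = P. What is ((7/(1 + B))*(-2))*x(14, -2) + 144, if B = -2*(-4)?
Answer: 144 + 56*I/9 ≈ 144.0 + 6.2222*I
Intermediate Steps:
B = 8
x(b, T) = 2*T*√(1 + T) (x(b, T) = (2*√(T + 1))*T = (2*√(1 + T))*T = 2*T*√(1 + T))
((7/(1 + B))*(-2))*x(14, -2) + 144 = ((7/(1 + 8))*(-2))*(2*(-2)*√(1 - 2)) + 144 = ((7/9)*(-2))*(2*(-2)*√(-1)) + 144 = (((⅑)*7)*(-2))*(2*(-2)*I) + 144 = ((7/9)*(-2))*(-4*I) + 144 = -(-56)*I/9 + 144 = 56*I/9 + 144 = 144 + 56*I/9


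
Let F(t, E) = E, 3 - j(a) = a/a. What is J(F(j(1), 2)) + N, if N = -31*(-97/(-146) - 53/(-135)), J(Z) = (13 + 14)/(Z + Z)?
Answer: -1025561/39420 ≈ -26.016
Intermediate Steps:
j(a) = 2 (j(a) = 3 - a/a = 3 - 1*1 = 3 - 1 = 2)
J(Z) = 27/(2*Z) (J(Z) = 27/((2*Z)) = 27*(1/(2*Z)) = 27/(2*Z))
N = -645823/19710 (N = -31*(-97*(-1/146) - 53*(-1/135)) = -31*(97/146 + 53/135) = -31*20833/19710 = -645823/19710 ≈ -32.766)
J(F(j(1), 2)) + N = (27/2)/2 - 645823/19710 = (27/2)*(1/2) - 645823/19710 = 27/4 - 645823/19710 = -1025561/39420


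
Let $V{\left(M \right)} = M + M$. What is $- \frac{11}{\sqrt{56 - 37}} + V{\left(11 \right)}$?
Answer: $22 - \frac{11 \sqrt{19}}{19} \approx 19.476$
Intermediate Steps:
$V{\left(M \right)} = 2 M$
$- \frac{11}{\sqrt{56 - 37}} + V{\left(11 \right)} = - \frac{11}{\sqrt{56 - 37}} + 2 \cdot 11 = - \frac{11}{\sqrt{19}} + 22 = - 11 \frac{\sqrt{19}}{19} + 22 = - \frac{11 \sqrt{19}}{19} + 22 = 22 - \frac{11 \sqrt{19}}{19}$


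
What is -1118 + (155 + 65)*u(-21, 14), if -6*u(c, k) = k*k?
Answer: -24914/3 ≈ -8304.7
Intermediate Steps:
u(c, k) = -k**2/6 (u(c, k) = -k*k/6 = -k**2/6)
-1118 + (155 + 65)*u(-21, 14) = -1118 + (155 + 65)*(-1/6*14**2) = -1118 + 220*(-1/6*196) = -1118 + 220*(-98/3) = -1118 - 21560/3 = -24914/3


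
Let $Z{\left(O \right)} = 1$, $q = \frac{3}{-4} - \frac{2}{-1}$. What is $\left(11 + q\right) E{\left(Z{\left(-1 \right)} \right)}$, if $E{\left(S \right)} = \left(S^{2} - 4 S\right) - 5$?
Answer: $-98$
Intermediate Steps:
$q = \frac{5}{4}$ ($q = 3 \left(- \frac{1}{4}\right) - -2 = - \frac{3}{4} + 2 = \frac{5}{4} \approx 1.25$)
$E{\left(S \right)} = -5 + S^{2} - 4 S$
$\left(11 + q\right) E{\left(Z{\left(-1 \right)} \right)} = \left(11 + \frac{5}{4}\right) \left(-5 + 1^{2} - 4\right) = \frac{49 \left(-5 + 1 - 4\right)}{4} = \frac{49}{4} \left(-8\right) = -98$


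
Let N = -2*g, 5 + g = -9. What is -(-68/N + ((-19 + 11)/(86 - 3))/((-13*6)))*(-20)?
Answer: -1100020/22659 ≈ -48.547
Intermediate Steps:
g = -14 (g = -5 - 9 = -14)
N = 28 (N = -2*(-14) = 28)
-(-68/N + ((-19 + 11)/(86 - 3))/((-13*6)))*(-20) = -(-68/28 + ((-19 + 11)/(86 - 3))/((-13*6)))*(-20) = -(-68*1/28 - 8/83/(-78))*(-20) = -(-17/7 - 8*1/83*(-1/78))*(-20) = -(-17/7 - 8/83*(-1/78))*(-20) = -(-17/7 + 4/3237)*(-20) = -(-55001)*(-20)/22659 = -1*1100020/22659 = -1100020/22659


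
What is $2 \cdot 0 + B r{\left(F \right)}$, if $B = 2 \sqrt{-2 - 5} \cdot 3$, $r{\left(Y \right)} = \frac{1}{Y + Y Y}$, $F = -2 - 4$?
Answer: $\frac{i \sqrt{7}}{5} \approx 0.52915 i$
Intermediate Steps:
$F = -6$
$r{\left(Y \right)} = \frac{1}{Y + Y^{2}}$
$B = 6 i \sqrt{7}$ ($B = 2 \sqrt{-7} \cdot 3 = 2 i \sqrt{7} \cdot 3 = 6 i \sqrt{7} \approx 15.875 i$)
$2 \cdot 0 + B r{\left(F \right)} = 2 \cdot 0 + 6 i \sqrt{7} \frac{1}{\left(-6\right) \left(1 - 6\right)} = 0 + 6 i \sqrt{7} \left(- \frac{1}{6 \left(-5\right)}\right) = 0 + 6 i \sqrt{7} \left(\left(- \frac{1}{6}\right) \left(- \frac{1}{5}\right)\right) = 0 + 6 i \sqrt{7} \cdot \frac{1}{30} = 0 + \frac{i \sqrt{7}}{5} = \frac{i \sqrt{7}}{5}$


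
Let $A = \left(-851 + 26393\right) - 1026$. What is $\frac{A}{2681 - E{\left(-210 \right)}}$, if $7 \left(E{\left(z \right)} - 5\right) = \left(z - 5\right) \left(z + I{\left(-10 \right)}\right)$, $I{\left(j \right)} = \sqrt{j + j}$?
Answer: $- \frac{566705727}{87354403} - \frac{9224145 i \sqrt{5}}{87354403} \approx -6.4874 - 0.23612 i$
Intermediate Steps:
$I{\left(j \right)} = \sqrt{2} \sqrt{j}$ ($I{\left(j \right)} = \sqrt{2 j} = \sqrt{2} \sqrt{j}$)
$E{\left(z \right)} = 5 + \frac{\left(-5 + z\right) \left(z + 2 i \sqrt{5}\right)}{7}$ ($E{\left(z \right)} = 5 + \frac{\left(z - 5\right) \left(z + \sqrt{2} \sqrt{-10}\right)}{7} = 5 + \frac{\left(-5 + z\right) \left(z + \sqrt{2} i \sqrt{10}\right)}{7} = 5 + \frac{\left(-5 + z\right) \left(z + 2 i \sqrt{5}\right)}{7}$)
$A = 24516$ ($A = 25542 - 1026 = 24516$)
$\frac{A}{2681 - E{\left(-210 \right)}} = \frac{24516}{2681 - \left(5 - -150 + \frac{\left(-210\right)^{2}}{7} - \frac{10 i \sqrt{5}}{7} + \frac{2}{7} i \left(-210\right) \sqrt{5}\right)} = \frac{24516}{2681 - \left(5 + 150 + \frac{1}{7} \cdot 44100 - \frac{10 i \sqrt{5}}{7} - 60 i \sqrt{5}\right)} = \frac{24516}{2681 - \left(5 + 150 + 6300 - \frac{10 i \sqrt{5}}{7} - 60 i \sqrt{5}\right)} = \frac{24516}{2681 - \left(6455 - \frac{430 i \sqrt{5}}{7}\right)} = \frac{24516}{-3774 + \frac{430 i \sqrt{5}}{7}}$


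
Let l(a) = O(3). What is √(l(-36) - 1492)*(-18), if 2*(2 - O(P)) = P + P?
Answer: -18*I*√1493 ≈ -695.51*I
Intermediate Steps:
O(P) = 2 - P (O(P) = 2 - (P + P)/2 = 2 - P)
l(a) = -1 (l(a) = 2 - 1*3 = 2 - 3 = -1)
√(l(-36) - 1492)*(-18) = √(-1 - 1492)*(-18) = √(-1493)*(-18) = (I*√1493)*(-18) = -18*I*√1493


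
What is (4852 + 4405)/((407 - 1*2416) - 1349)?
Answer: -9257/3358 ≈ -2.7567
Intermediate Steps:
(4852 + 4405)/((407 - 1*2416) - 1349) = 9257/((407 - 2416) - 1349) = 9257/(-2009 - 1349) = 9257/(-3358) = 9257*(-1/3358) = -9257/3358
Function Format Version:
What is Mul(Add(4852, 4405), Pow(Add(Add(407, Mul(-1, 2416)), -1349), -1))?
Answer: Rational(-9257, 3358) ≈ -2.7567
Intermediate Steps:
Mul(Add(4852, 4405), Pow(Add(Add(407, Mul(-1, 2416)), -1349), -1)) = Mul(9257, Pow(Add(Add(407, -2416), -1349), -1)) = Mul(9257, Pow(Add(-2009, -1349), -1)) = Mul(9257, Pow(-3358, -1)) = Mul(9257, Rational(-1, 3358)) = Rational(-9257, 3358)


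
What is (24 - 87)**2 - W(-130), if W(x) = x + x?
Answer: 4229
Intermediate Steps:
W(x) = 2*x
(24 - 87)**2 - W(-130) = (24 - 87)**2 - 2*(-130) = (-63)**2 - 1*(-260) = 3969 + 260 = 4229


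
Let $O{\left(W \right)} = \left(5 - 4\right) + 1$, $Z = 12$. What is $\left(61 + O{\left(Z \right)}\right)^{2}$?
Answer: $3969$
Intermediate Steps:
$O{\left(W \right)} = 2$ ($O{\left(W \right)} = 1 + 1 = 2$)
$\left(61 + O{\left(Z \right)}\right)^{2} = \left(61 + 2\right)^{2} = 63^{2} = 3969$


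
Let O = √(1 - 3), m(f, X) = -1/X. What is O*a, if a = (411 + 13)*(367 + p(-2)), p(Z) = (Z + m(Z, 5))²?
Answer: 3941504*I*√2/25 ≈ 2.2297e+5*I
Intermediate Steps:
p(Z) = (-⅕ + Z)² (p(Z) = (Z - 1/5)² = (Z - 1*⅕)² = (Z - ⅕)² = (-⅕ + Z)²)
a = 3941504/25 (a = (411 + 13)*(367 + (-1 + 5*(-2))²/25) = 424*(367 + (-1 - 10)²/25) = 424*(367 + (1/25)*(-11)²) = 424*(367 + (1/25)*121) = 424*(367 + 121/25) = 424*(9296/25) = 3941504/25 ≈ 1.5766e+5)
O = I*√2 (O = √(-2) = I*√2 ≈ 1.4142*I)
O*a = (I*√2)*(3941504/25) = 3941504*I*√2/25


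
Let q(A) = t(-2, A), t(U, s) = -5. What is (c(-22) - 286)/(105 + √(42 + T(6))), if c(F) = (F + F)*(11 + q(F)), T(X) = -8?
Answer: -57750/10991 + 550*√34/10991 ≈ -4.9625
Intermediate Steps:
q(A) = -5
c(F) = 12*F (c(F) = (F + F)*(11 - 5) = (2*F)*6 = 12*F)
(c(-22) - 286)/(105 + √(42 + T(6))) = (12*(-22) - 286)/(105 + √(42 - 8)) = (-264 - 286)/(105 + √34) = -550/(105 + √34)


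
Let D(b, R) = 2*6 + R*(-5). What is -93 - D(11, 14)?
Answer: -35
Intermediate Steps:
D(b, R) = 12 - 5*R
-93 - D(11, 14) = -93 - (12 - 5*14) = -93 - (12 - 70) = -93 - 1*(-58) = -93 + 58 = -35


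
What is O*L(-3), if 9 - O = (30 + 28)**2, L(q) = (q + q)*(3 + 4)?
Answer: 140910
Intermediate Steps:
L(q) = 14*q (L(q) = (2*q)*7 = 14*q)
O = -3355 (O = 9 - (30 + 28)**2 = 9 - 1*58**2 = 9 - 1*3364 = 9 - 3364 = -3355)
O*L(-3) = -46970*(-3) = -3355*(-42) = 140910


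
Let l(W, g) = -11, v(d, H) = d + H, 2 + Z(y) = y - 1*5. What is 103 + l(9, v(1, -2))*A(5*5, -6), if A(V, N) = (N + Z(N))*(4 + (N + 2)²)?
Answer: 4283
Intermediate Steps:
Z(y) = -7 + y (Z(y) = -2 + (y - 1*5) = -2 + (y - 5) = -2 + (-5 + y) = -7 + y)
v(d, H) = H + d
A(V, N) = (-7 + 2*N)*(4 + (2 + N)²) (A(V, N) = (N + (-7 + N))*(4 + (N + 2)²) = (-7 + 2*N)*(4 + (2 + N)²))
103 + l(9, v(1, -2))*A(5*5, -6) = 103 - 11*(-56 + (-6)² - 12*(-6) + 2*(-6)³) = 103 - 11*(-56 + 36 + 72 + 2*(-216)) = 103 - 11*(-56 + 36 + 72 - 432) = 103 - 11*(-380) = 103 + 4180 = 4283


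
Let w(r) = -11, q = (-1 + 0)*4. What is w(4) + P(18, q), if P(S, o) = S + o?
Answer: 3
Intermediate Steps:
q = -4 (q = -1*4 = -4)
w(4) + P(18, q) = -11 + (18 - 4) = -11 + 14 = 3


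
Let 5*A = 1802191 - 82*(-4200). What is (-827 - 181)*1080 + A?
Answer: -3296609/5 ≈ -6.5932e+5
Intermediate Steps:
A = 2146591/5 (A = (1802191 - 82*(-4200))/5 = (1802191 + 344400)/5 = (1/5)*2146591 = 2146591/5 ≈ 4.2932e+5)
(-827 - 181)*1080 + A = (-827 - 181)*1080 + 2146591/5 = -1008*1080 + 2146591/5 = -1088640 + 2146591/5 = -3296609/5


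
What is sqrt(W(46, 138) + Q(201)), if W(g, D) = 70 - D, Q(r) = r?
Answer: sqrt(133) ≈ 11.533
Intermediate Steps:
sqrt(W(46, 138) + Q(201)) = sqrt((70 - 1*138) + 201) = sqrt((70 - 138) + 201) = sqrt(-68 + 201) = sqrt(133)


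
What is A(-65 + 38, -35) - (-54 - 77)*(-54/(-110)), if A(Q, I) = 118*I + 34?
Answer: -221743/55 ≈ -4031.7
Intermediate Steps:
A(Q, I) = 34 + 118*I
A(-65 + 38, -35) - (-54 - 77)*(-54/(-110)) = (34 + 118*(-35)) - (-54 - 77)*(-54/(-110)) = (34 - 4130) - (-131)*(-54*(-1/110)) = -4096 - (-131)*27/55 = -4096 - 1*(-3537/55) = -4096 + 3537/55 = -221743/55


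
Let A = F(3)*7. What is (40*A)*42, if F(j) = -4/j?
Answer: -15680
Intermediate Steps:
A = -28/3 (A = -4/3*7 = -28/3 ≈ -9.3333)
(40*A)*42 = (40*(-28/3))*42 = -1120/3*42 = -15680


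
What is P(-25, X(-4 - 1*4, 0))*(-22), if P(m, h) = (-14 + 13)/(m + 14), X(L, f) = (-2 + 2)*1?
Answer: -2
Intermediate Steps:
X(L, f) = 0 (X(L, f) = 0*1 = 0)
P(m, h) = -1/(14 + m)
P(-25, X(-4 - 1*4, 0))*(-22) = -1/(14 - 25)*(-22) = -1/(-11)*(-22) = -1*(-1/11)*(-22) = (1/11)*(-22) = -2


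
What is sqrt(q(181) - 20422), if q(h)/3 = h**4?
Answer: sqrt(3219828941) ≈ 56744.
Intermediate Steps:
q(h) = 3*h**4
sqrt(q(181) - 20422) = sqrt(3*181**4 - 20422) = sqrt(3*1073283121 - 20422) = sqrt(3219849363 - 20422) = sqrt(3219828941)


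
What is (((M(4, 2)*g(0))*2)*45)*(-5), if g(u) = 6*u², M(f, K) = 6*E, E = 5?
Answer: 0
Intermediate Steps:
M(f, K) = 30 (M(f, K) = 6*5 = 30)
(((M(4, 2)*g(0))*2)*45)*(-5) = (((30*(6*0²))*2)*45)*(-5) = (((30*(6*0))*2)*45)*(-5) = (((30*0)*2)*45)*(-5) = ((0*2)*45)*(-5) = (0*45)*(-5) = 0*(-5) = 0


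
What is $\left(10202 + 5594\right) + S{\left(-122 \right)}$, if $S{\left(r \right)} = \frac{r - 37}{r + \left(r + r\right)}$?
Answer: $\frac{1927165}{122} \approx 15796.0$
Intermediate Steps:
$S{\left(r \right)} = \frac{-37 + r}{3 r}$ ($S{\left(r \right)} = \frac{-37 + r}{r + 2 r} = \frac{-37 + r}{3 r}$)
$\left(10202 + 5594\right) + S{\left(-122 \right)} = \left(10202 + 5594\right) + \frac{-37 - 122}{3 \left(-122\right)} = 15796 + \frac{1}{3} \left(- \frac{1}{122}\right) \left(-159\right) = 15796 + \frac{53}{122} = \frac{1927165}{122}$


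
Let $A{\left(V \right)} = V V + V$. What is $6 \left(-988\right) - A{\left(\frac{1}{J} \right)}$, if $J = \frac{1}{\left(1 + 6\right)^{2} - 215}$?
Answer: $-33318$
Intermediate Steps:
$J = - \frac{1}{166}$ ($J = \frac{1}{7^{2} - 215} = \frac{1}{49 - 215} = \frac{1}{-166} = - \frac{1}{166} \approx -0.0060241$)
$A{\left(V \right)} = V + V^{2}$ ($A{\left(V \right)} = V^{2} + V = V + V^{2}$)
$6 \left(-988\right) - A{\left(\frac{1}{J} \right)} = 6 \left(-988\right) - \frac{1 + \frac{1}{- \frac{1}{166}}}{- \frac{1}{166}} = -5928 - - 166 \left(1 - 166\right) = -5928 - \left(-166\right) \left(-165\right) = -5928 - 27390 = -33318$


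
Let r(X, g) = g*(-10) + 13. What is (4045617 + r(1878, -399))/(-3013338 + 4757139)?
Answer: 4049620/1743801 ≈ 2.3223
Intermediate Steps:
r(X, g) = 13 - 10*g (r(X, g) = -10*g + 13 = 13 - 10*g)
(4045617 + r(1878, -399))/(-3013338 + 4757139) = (4045617 + (13 - 10*(-399)))/(-3013338 + 4757139) = (4045617 + (13 + 3990))/1743801 = (4045617 + 4003)*(1/1743801) = 4049620*(1/1743801) = 4049620/1743801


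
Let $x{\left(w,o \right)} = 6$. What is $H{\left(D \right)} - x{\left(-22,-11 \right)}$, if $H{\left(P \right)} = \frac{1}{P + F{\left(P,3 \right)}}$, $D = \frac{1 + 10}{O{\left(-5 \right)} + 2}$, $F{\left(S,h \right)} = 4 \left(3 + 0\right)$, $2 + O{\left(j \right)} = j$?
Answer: $- \frac{289}{49} \approx -5.898$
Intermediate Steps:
$O{\left(j \right)} = -2 + j$
$F{\left(S,h \right)} = 12$ ($F{\left(S,h \right)} = 4 \cdot 3 = 12$)
$D = - \frac{11}{5}$ ($D = \frac{1 + 10}{\left(-2 - 5\right) + 2} = \frac{11}{-7 + 2} = \frac{11}{-5} = 11 \left(- \frac{1}{5}\right) = - \frac{11}{5} \approx -2.2$)
$H{\left(P \right)} = \frac{1}{12 + P}$ ($H{\left(P \right)} = \frac{1}{P + 12} = \frac{1}{12 + P}$)
$H{\left(D \right)} - x{\left(-22,-11 \right)} = \frac{1}{12 - \frac{11}{5}} - 6 = \frac{1}{\frac{49}{5}} - 6 = \frac{5}{49} - 6 = - \frac{289}{49}$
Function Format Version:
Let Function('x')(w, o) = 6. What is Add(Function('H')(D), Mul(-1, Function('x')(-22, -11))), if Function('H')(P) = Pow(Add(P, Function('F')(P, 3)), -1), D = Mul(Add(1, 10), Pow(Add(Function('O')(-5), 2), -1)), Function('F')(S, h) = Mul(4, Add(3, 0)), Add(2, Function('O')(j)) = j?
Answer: Rational(-289, 49) ≈ -5.8980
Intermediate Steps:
Function('O')(j) = Add(-2, j)
Function('F')(S, h) = 12 (Function('F')(S, h) = Mul(4, 3) = 12)
D = Rational(-11, 5) (D = Mul(Add(1, 10), Pow(Add(Add(-2, -5), 2), -1)) = Mul(11, Pow(Add(-7, 2), -1)) = Mul(11, Pow(-5, -1)) = Mul(11, Rational(-1, 5)) = Rational(-11, 5) ≈ -2.2000)
Function('H')(P) = Pow(Add(12, P), -1) (Function('H')(P) = Pow(Add(P, 12), -1) = Pow(Add(12, P), -1))
Add(Function('H')(D), Mul(-1, Function('x')(-22, -11))) = Add(Pow(Add(12, Rational(-11, 5)), -1), Mul(-1, 6)) = Add(Pow(Rational(49, 5), -1), -6) = Add(Rational(5, 49), -6) = Rational(-289, 49)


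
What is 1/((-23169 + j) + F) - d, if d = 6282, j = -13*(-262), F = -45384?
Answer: -409253455/65147 ≈ -6282.0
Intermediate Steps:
j = 3406
1/((-23169 + j) + F) - d = 1/((-23169 + 3406) - 45384) - 1*6282 = 1/(-19763 - 45384) - 6282 = 1/(-65147) - 6282 = -1/65147 - 6282 = -409253455/65147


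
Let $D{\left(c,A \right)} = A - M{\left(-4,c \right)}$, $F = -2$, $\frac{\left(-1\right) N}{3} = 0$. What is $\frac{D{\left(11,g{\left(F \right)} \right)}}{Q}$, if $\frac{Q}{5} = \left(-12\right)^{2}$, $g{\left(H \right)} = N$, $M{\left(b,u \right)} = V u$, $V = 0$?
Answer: $0$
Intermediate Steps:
$N = 0$ ($N = \left(-3\right) 0 = 0$)
$M{\left(b,u \right)} = 0$ ($M{\left(b,u \right)} = 0 u = 0$)
$g{\left(H \right)} = 0$
$D{\left(c,A \right)} = A$ ($D{\left(c,A \right)} = A - 0 = A + 0 = A$)
$Q = 720$ ($Q = 5 \left(-12\right)^{2} = 5 \cdot 144 = 720$)
$\frac{D{\left(11,g{\left(F \right)} \right)}}{Q} = \frac{0}{720} = 0 \cdot \frac{1}{720} = 0$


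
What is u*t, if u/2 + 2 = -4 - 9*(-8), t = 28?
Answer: 3696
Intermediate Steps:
u = 132 (u = -4 + 2*(-4 - 9*(-8)) = -4 + 2*(-4 + 72) = -4 + 2*68 = -4 + 136 = 132)
u*t = 132*28 = 3696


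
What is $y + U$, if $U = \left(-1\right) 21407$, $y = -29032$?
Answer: $-50439$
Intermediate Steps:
$U = -21407$
$y + U = -29032 - 21407 = -50439$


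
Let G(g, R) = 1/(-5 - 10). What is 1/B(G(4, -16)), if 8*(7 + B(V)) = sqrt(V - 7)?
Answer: -3360/23573 - 4*I*sqrt(1590)/23573 ≈ -0.14254 - 0.0067662*I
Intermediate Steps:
G(g, R) = -1/15 (G(g, R) = 1/(-15) = -1/15)
B(V) = -7 + sqrt(-7 + V)/8 (B(V) = -7 + sqrt(V - 7)/8 = -7 + sqrt(-7 + V)/8)
1/B(G(4, -16)) = 1/(-7 + sqrt(-7 - 1/15)/8) = 1/(-7 + sqrt(-106/15)/8) = 1/(-7 + (I*sqrt(1590)/15)/8) = 1/(-7 + I*sqrt(1590)/120)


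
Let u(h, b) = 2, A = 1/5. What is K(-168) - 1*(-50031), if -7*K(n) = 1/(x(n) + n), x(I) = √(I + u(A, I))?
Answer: 710190057/14195 + I*√166/198730 ≈ 50031.0 + 6.4832e-5*I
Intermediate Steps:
A = ⅕ ≈ 0.20000
x(I) = √(2 + I) (x(I) = √(I + 2) = √(2 + I))
K(n) = -1/(7*(n + √(2 + n))) (K(n) = -1/(7*(√(2 + n) + n)) = -1/(7*(n + √(2 + n))))
K(-168) - 1*(-50031) = -1/(7*(-168) + 7*√(2 - 168)) - 1*(-50031) = -1/(-1176 + 7*√(-166)) + 50031 = -1/(-1176 + 7*(I*√166)) + 50031 = -1/(-1176 + 7*I*√166) + 50031 = 50031 - 1/(-1176 + 7*I*√166)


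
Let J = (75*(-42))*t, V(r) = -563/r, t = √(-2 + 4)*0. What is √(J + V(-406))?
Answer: √228578/406 ≈ 1.1776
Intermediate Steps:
t = 0 (t = √2*0 = 0)
J = 0 (J = (75*(-42))*0 = -3150*0 = 0)
√(J + V(-406)) = √(0 - 563/(-406)) = √(0 - 563*(-1/406)) = √(0 + 563/406) = √(563/406) = √228578/406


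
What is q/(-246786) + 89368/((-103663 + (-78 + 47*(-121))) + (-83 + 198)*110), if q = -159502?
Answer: -1654621673/5970863877 ≈ -0.27712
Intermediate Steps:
q/(-246786) + 89368/((-103663 + (-78 + 47*(-121))) + (-83 + 198)*110) = -159502/(-246786) + 89368/((-103663 + (-78 + 47*(-121))) + (-83 + 198)*110) = -159502*(-1/246786) + 89368/((-103663 + (-78 - 5687)) + 115*110) = 79751/123393 + 89368/((-103663 - 5765) + 12650) = 79751/123393 + 89368/(-109428 + 12650) = 79751/123393 + 89368/(-96778) = 79751/123393 + 89368*(-1/96778) = 79751/123393 - 44684/48389 = -1654621673/5970863877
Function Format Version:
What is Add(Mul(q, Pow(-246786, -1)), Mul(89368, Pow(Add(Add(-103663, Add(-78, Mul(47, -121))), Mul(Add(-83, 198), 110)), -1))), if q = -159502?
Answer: Rational(-1654621673, 5970863877) ≈ -0.27712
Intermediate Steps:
Add(Mul(q, Pow(-246786, -1)), Mul(89368, Pow(Add(Add(-103663, Add(-78, Mul(47, -121))), Mul(Add(-83, 198), 110)), -1))) = Add(Mul(-159502, Pow(-246786, -1)), Mul(89368, Pow(Add(Add(-103663, Add(-78, Mul(47, -121))), Mul(Add(-83, 198), 110)), -1))) = Add(Mul(-159502, Rational(-1, 246786)), Mul(89368, Pow(Add(Add(-103663, Add(-78, -5687)), Mul(115, 110)), -1))) = Add(Rational(79751, 123393), Mul(89368, Pow(Add(Add(-103663, -5765), 12650), -1))) = Add(Rational(79751, 123393), Mul(89368, Pow(Add(-109428, 12650), -1))) = Add(Rational(79751, 123393), Mul(89368, Pow(-96778, -1))) = Add(Rational(79751, 123393), Mul(89368, Rational(-1, 96778))) = Add(Rational(79751, 123393), Rational(-44684, 48389)) = Rational(-1654621673, 5970863877)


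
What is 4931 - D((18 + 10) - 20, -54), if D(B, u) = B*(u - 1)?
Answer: 5371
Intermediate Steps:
D(B, u) = B*(-1 + u)
4931 - D((18 + 10) - 20, -54) = 4931 - ((18 + 10) - 20)*(-1 - 54) = 4931 - (28 - 20)*(-55) = 4931 - 8*(-55) = 4931 - 1*(-440) = 4931 + 440 = 5371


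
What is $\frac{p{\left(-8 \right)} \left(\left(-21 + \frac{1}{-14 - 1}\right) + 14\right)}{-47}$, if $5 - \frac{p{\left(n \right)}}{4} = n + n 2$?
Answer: $\frac{12296}{705} \approx 17.441$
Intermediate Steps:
$p{\left(n \right)} = 20 - 12 n$ ($p{\left(n \right)} = 20 - 4 \left(n + n 2\right) = 20 - 4 \left(n + 2 n\right) = 20 - 4 \cdot 3 n = 20 - 12 n$)
$\frac{p{\left(-8 \right)} \left(\left(-21 + \frac{1}{-14 - 1}\right) + 14\right)}{-47} = \frac{\left(20 - -96\right) \left(\left(-21 + \frac{1}{-14 - 1}\right) + 14\right)}{-47} = \left(20 + 96\right) \left(\left(-21 + \frac{1}{-15}\right) + 14\right) \left(- \frac{1}{47}\right) = 116 \left(\left(-21 - \frac{1}{15}\right) + 14\right) \left(- \frac{1}{47}\right) = 116 \left(- \frac{316}{15} + 14\right) \left(- \frac{1}{47}\right) = 116 \left(- \frac{106}{15}\right) \left(- \frac{1}{47}\right) = \left(- \frac{12296}{15}\right) \left(- \frac{1}{47}\right) = \frac{12296}{705}$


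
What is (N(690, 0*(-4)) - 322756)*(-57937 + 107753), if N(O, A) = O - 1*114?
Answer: -16049718880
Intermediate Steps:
N(O, A) = -114 + O (N(O, A) = O - 114 = -114 + O)
(N(690, 0*(-4)) - 322756)*(-57937 + 107753) = ((-114 + 690) - 322756)*(-57937 + 107753) = (576 - 322756)*49816 = -322180*49816 = -16049718880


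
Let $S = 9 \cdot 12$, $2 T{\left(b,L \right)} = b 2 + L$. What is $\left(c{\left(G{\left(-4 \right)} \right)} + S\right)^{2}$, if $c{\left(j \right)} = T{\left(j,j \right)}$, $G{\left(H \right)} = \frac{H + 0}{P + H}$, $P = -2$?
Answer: $11881$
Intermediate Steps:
$G{\left(H \right)} = \frac{H}{-2 + H}$ ($G{\left(H \right)} = \frac{H + 0}{-2 + H} = \frac{H}{-2 + H}$)
$T{\left(b,L \right)} = b + \frac{L}{2}$ ($T{\left(b,L \right)} = \frac{b 2 + L}{2} = \frac{2 b + L}{2} = \frac{L + 2 b}{2} = b + \frac{L}{2}$)
$c{\left(j \right)} = \frac{3 j}{2}$ ($c{\left(j \right)} = j + \frac{j}{2} = \frac{3 j}{2}$)
$S = 108$
$\left(c{\left(G{\left(-4 \right)} \right)} + S\right)^{2} = \left(\frac{3 \left(- \frac{4}{-2 - 4}\right)}{2} + 108\right)^{2} = \left(\frac{3 \left(- \frac{4}{-6}\right)}{2} + 108\right)^{2} = \left(\frac{3 \left(\left(-4\right) \left(- \frac{1}{6}\right)\right)}{2} + 108\right)^{2} = \left(\frac{3}{2} \cdot \frac{2}{3} + 108\right)^{2} = \left(1 + 108\right)^{2} = 109^{2} = 11881$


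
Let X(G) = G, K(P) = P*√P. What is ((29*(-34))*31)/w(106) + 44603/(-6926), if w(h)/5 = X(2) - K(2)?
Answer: 105627043/34630 + 15283*√2/5 ≈ 7372.8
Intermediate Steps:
K(P) = P^(3/2)
w(h) = 10 - 10*√2 (w(h) = 5*(2 - 2^(3/2)) = 5*(2 - 2*√2) = 10 - 10*√2)
((29*(-34))*31)/w(106) + 44603/(-6926) = ((29*(-34))*31)/(10 - 10*√2) + 44603/(-6926) = (-986*31)/(10 - 10*√2) + 44603*(-1/6926) = -30566/(10 - 10*√2) - 44603/6926 = -44603/6926 - 30566/(10 - 10*√2)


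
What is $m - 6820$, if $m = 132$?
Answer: $-6688$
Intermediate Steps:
$m - 6820 = 132 - 6820 = -6688$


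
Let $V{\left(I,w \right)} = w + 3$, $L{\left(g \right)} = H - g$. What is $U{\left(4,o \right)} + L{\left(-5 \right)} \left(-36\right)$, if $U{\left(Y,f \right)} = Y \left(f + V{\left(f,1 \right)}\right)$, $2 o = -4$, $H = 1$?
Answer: $-208$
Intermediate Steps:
$L{\left(g \right)} = 1 - g$
$o = -2$ ($o = \frac{1}{2} \left(-4\right) = -2$)
$V{\left(I,w \right)} = 3 + w$
$U{\left(Y,f \right)} = Y \left(4 + f\right)$ ($U{\left(Y,f \right)} = Y \left(f + \left(3 + 1\right)\right) = Y \left(f + 4\right) = Y \left(4 + f\right)$)
$U{\left(4,o \right)} + L{\left(-5 \right)} \left(-36\right) = 4 \left(4 - 2\right) + \left(1 - -5\right) \left(-36\right) = 4 \cdot 2 + \left(1 + 5\right) \left(-36\right) = 8 + 6 \left(-36\right) = 8 - 216 = -208$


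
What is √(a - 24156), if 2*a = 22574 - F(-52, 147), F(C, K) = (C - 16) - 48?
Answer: I*√12811 ≈ 113.19*I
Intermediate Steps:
F(C, K) = -64 + C (F(C, K) = (-16 + C) - 48 = -64 + C)
a = 11345 (a = (22574 - (-64 - 52))/2 = (22574 - 1*(-116))/2 = (22574 + 116)/2 = (½)*22690 = 11345)
√(a - 24156) = √(11345 - 24156) = √(-12811) = I*√12811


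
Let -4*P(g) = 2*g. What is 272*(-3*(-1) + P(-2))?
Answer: 1088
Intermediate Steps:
P(g) = -g/2
272*(-3*(-1) + P(-2)) = 272*(-3*(-1) - ½*(-2)) = 272*(3 + 1) = 272*4 = 1088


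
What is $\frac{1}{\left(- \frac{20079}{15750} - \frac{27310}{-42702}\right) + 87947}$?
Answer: $\frac{37364250}{3286049956919} \approx 1.1371 \cdot 10^{-5}$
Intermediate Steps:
$\frac{1}{\left(- \frac{20079}{15750} - \frac{27310}{-42702}\right) + 87947} = \frac{1}{\left(\left(-20079\right) \frac{1}{15750} - - \frac{13655}{21351}\right) + 87947} = \frac{1}{\left(- \frac{2231}{1750} + \frac{13655}{21351}\right) + 87947} = \frac{1}{- \frac{23737831}{37364250} + 87947} = \frac{1}{\frac{3286049956919}{37364250}} = \frac{37364250}{3286049956919}$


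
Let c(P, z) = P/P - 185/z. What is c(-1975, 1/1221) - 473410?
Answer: -699294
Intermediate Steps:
c(P, z) = 1 - 185/z
c(-1975, 1/1221) - 473410 = (-185 + 1/1221)/(1/1221) - 473410 = 1221*(-225884/1221) - 473410 = -225884 - 473410 = -699294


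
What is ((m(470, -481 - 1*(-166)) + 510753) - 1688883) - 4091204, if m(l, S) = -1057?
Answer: -5270391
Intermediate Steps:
((m(470, -481 - 1*(-166)) + 510753) - 1688883) - 4091204 = ((-1057 + 510753) - 1688883) - 4091204 = (509696 - 1688883) - 4091204 = -1179187 - 4091204 = -5270391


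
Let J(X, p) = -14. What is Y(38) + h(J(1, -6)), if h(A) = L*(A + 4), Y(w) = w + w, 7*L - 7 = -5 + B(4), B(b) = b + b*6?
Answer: 232/7 ≈ 33.143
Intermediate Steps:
B(b) = 7*b (B(b) = b + 6*b = 7*b)
L = 30/7 (L = 1 + (-5 + 7*4)/7 = 1 + (-5 + 28)/7 = 1 + (1/7)*23 = 1 + 23/7 = 30/7 ≈ 4.2857)
Y(w) = 2*w
h(A) = 120/7 + 30*A/7 (h(A) = 30*(A + 4)/7 = 30*(4 + A)/7 = 120/7 + 30*A/7)
Y(38) + h(J(1, -6)) = 2*38 + (120/7 + (30/7)*(-14)) = 76 + (120/7 - 60) = 76 - 300/7 = 232/7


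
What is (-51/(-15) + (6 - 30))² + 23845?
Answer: 606734/25 ≈ 24269.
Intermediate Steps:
(-51/(-15) + (6 - 30))² + 23845 = (-51*(-1/15) - 24)² + 23845 = (17/5 - 24)² + 23845 = (-103/5)² + 23845 = 10609/25 + 23845 = 606734/25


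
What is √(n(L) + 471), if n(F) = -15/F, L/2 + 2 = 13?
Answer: √227634/22 ≈ 21.687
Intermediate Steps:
L = 22 (L = -4 + 2*13 = -4 + 26 = 22)
√(n(L) + 471) = √(-15/22 + 471) = √(10347/22) = √227634/22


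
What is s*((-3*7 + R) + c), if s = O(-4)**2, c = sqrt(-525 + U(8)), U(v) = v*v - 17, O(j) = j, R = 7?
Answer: -224 + 16*I*sqrt(478) ≈ -224.0 + 349.81*I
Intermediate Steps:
U(v) = -17 + v**2 (U(v) = v**2 - 17 = -17 + v**2)
c = I*sqrt(478) (c = sqrt(-525 + (-17 + 8**2)) = sqrt(-525 + (-17 + 64)) = sqrt(-525 + 47) = sqrt(-478) = I*sqrt(478) ≈ 21.863*I)
s = 16 (s = (-4)**2 = 16)
s*((-3*7 + R) + c) = 16*((-3*7 + 7) + I*sqrt(478)) = 16*((-21 + 7) + I*sqrt(478)) = 16*(-14 + I*sqrt(478)) = -224 + 16*I*sqrt(478)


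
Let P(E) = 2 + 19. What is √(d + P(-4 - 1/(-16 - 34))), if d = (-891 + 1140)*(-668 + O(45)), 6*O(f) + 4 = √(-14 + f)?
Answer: √(-665908 + 166*√31)/2 ≈ 407.73*I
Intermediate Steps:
O(f) = -⅔ + √(-14 + f)/6
P(E) = 21
d = -166498 + 83*√31/2 (d = (-891 + 1140)*(-668 + (-⅔ + √(-14 + 45)/6)) = 249*(-668 + (-⅔ + √31/6)) = 249*(-2006/3 + √31/6) = -166498 + 83*√31/2 ≈ -1.6627e+5)
√(d + P(-4 - 1/(-16 - 34))) = √((-166498 + 83*√31/2) + 21) = √(-166477 + 83*√31/2)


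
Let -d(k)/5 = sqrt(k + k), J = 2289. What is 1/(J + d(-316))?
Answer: 2289/5255321 + 10*I*sqrt(158)/5255321 ≈ 0.00043556 + 2.3918e-5*I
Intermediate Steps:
d(k) = -5*sqrt(2)*sqrt(k) (d(k) = -5*sqrt(k + k) = -5*sqrt(2)*sqrt(k))
1/(J + d(-316)) = 1/(2289 - 5*sqrt(2)*sqrt(-316)) = 1/(2289 - 5*sqrt(2)*2*I*sqrt(79)) = 1/(2289 - 10*I*sqrt(158))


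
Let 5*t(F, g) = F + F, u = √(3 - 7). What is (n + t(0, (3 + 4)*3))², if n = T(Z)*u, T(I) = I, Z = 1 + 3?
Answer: -64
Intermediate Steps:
Z = 4
u = 2*I (u = √(-4) = 2*I ≈ 2.0*I)
t(F, g) = 2*F/5 (t(F, g) = (F + F)/5 = (2*F)/5 = 2*F/5)
n = 8*I (n = 4*(2*I) = 8*I ≈ 8.0*I)
(n + t(0, (3 + 4)*3))² = (8*I + (⅖)*0)² = (8*I + 0)² = (8*I)² = -64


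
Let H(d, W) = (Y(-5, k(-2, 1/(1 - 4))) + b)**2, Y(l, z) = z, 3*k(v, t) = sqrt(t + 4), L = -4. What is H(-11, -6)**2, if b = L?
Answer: (36 - sqrt(33))**4/6561 ≈ 127.72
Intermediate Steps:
k(v, t) = sqrt(4 + t)/3 (k(v, t) = sqrt(t + 4)/3 = sqrt(4 + t)/3)
b = -4
H(d, W) = (-4 + sqrt(33)/9)**2 (H(d, W) = (sqrt(4 + 1/(1 - 4))/3 - 4)**2 = (sqrt(4 + 1/(-3))/3 - 4)**2 = (sqrt(4 - 1/3)/3 - 4)**2 = (sqrt(11/3)/3 - 4)**2 = ((sqrt(33)/3)/3 - 4)**2 = (sqrt(33)/9 - 4)**2 = (-4 + sqrt(33)/9)**2)
H(-11, -6)**2 = ((36 - sqrt(33))**2/81)**2 = (36 - sqrt(33))**4/6561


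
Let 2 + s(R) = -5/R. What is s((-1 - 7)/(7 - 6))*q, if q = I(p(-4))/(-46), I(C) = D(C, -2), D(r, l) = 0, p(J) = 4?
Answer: 0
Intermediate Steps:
I(C) = 0
s(R) = -2 - 5/R
q = 0 (q = 0/(-46) = 0*(-1/46) = 0)
s((-1 - 7)/(7 - 6))*q = (-2 - 5*(7 - 6)/(-1 - 7))*0 = (-2 - 5/((-8/1)))*0 = (-2 - 5/((-8*1)))*0 = (-2 - 5/(-8))*0 = (-2 - 5*(-⅛))*0 = (-2 + 5/8)*0 = -11/8*0 = 0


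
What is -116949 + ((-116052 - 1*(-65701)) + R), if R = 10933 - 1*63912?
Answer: -220279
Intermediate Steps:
R = -52979 (R = 10933 - 63912 = -52979)
-116949 + ((-116052 - 1*(-65701)) + R) = -116949 + ((-116052 - 1*(-65701)) - 52979) = -116949 + ((-116052 + 65701) - 52979) = -116949 + (-50351 - 52979) = -116949 - 103330 = -220279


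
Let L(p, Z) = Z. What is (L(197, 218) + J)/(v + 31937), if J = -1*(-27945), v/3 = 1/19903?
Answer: 560528189/635642114 ≈ 0.88183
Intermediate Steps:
v = 3/19903 ≈ 0.00015073
J = 27945
(L(197, 218) + J)/(v + 31937) = (218 + 27945)/(3/19903 + 31937) = 28163/(635642114/19903) = 28163*(19903/635642114) = 560528189/635642114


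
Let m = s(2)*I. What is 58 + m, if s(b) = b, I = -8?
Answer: 42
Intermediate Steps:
m = -16 (m = 2*(-8) = -16)
58 + m = 58 - 16 = 42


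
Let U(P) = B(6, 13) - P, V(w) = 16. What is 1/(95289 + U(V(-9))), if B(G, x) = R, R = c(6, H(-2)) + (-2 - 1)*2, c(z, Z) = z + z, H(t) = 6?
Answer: 1/95279 ≈ 1.0495e-5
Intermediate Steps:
c(z, Z) = 2*z
R = 6 (R = 2*6 + (-2 - 1)*2 = 12 - 3*2 = 12 - 6 = 6)
B(G, x) = 6
U(P) = 6 - P
1/(95289 + U(V(-9))) = 1/(95289 + (6 - 1*16)) = 1/(95289 + (6 - 16)) = 1/(95289 - 10) = 1/95279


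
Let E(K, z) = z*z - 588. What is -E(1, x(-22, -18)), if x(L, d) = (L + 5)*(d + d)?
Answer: -373956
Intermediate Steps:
x(L, d) = 2*d*(5 + L) (x(L, d) = (5 + L)*(2*d) = 2*d*(5 + L))
E(K, z) = -588 + z² (E(K, z) = z² - 588 = -588 + z²)
-E(1, x(-22, -18)) = -(-588 + (2*(-18)*(5 - 22))²) = -(-588 + (2*(-18)*(-17))²) = -(-588 + 612²) = -(-588 + 374544) = -1*373956 = -373956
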